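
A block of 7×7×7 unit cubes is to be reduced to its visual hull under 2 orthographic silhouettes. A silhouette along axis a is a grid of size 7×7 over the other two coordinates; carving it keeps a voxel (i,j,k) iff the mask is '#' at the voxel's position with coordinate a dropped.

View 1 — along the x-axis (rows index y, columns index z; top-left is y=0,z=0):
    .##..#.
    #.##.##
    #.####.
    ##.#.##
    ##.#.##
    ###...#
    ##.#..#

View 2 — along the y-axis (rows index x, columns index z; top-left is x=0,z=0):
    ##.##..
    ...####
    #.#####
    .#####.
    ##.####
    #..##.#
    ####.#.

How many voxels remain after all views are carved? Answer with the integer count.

start: 7×7×7 = 343 voxels
step 1: project along x, AND mask (31/49) → |grid| = 217
step 2: project along y, AND mask (34/49) → |grid| = 148

148 voxels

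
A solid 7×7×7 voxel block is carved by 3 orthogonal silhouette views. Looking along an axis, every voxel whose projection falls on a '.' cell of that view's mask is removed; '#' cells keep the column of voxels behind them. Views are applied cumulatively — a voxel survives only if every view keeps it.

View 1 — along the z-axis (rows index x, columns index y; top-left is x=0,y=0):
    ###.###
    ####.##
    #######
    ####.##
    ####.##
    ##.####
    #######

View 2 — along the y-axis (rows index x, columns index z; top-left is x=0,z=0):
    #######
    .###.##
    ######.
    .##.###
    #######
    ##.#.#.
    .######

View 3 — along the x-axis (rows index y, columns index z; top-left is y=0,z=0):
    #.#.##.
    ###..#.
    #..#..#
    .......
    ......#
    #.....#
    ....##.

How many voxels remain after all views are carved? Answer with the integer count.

initial block: 7^3 = 343
carve view 1 (along z, XY-mask fill 44/49): 308 voxels remain
carve view 2 (along y, XZ-mask fill 40/49): 252 voxels remain
carve view 3 (along x, YZ-mask fill 16/49): 82 voxels remain

82 voxels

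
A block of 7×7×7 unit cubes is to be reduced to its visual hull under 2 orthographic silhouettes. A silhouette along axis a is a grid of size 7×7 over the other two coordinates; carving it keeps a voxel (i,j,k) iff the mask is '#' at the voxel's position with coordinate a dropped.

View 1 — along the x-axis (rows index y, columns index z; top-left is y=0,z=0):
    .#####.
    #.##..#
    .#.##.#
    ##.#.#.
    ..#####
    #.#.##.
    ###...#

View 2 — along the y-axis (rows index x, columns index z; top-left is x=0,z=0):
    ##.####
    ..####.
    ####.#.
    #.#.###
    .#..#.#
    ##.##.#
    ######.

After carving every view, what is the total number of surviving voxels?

remaining voxels: 145

start: 7×7×7 = 343 voxels
carve view 1 (along x, YZ-mask fill 30/49): 210 voxels remain
carve view 2 (along y, XZ-mask fill 34/49): 145 voxels remain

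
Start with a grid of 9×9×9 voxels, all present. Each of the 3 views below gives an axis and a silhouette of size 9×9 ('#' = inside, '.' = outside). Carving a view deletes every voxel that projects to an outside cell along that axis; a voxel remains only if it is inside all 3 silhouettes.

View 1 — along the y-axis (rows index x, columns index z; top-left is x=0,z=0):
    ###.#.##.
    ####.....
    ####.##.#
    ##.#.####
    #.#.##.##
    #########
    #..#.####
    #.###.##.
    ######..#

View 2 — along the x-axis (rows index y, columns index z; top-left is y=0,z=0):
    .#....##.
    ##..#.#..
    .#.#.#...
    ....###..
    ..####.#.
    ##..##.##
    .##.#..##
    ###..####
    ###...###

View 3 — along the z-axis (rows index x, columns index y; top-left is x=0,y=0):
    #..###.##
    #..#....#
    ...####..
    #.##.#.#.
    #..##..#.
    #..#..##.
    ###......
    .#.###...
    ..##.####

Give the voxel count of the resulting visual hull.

voxel count = 128

start: 9×9×9 = 729 voxels
carve view 1 (along y, XZ-mask fill 58/81): 522 voxels remain
carve view 2 (along x, YZ-mask fill 42/81): 265 voxels remain
carve view 3 (along z, XY-mask fill 39/81): 128 voxels remain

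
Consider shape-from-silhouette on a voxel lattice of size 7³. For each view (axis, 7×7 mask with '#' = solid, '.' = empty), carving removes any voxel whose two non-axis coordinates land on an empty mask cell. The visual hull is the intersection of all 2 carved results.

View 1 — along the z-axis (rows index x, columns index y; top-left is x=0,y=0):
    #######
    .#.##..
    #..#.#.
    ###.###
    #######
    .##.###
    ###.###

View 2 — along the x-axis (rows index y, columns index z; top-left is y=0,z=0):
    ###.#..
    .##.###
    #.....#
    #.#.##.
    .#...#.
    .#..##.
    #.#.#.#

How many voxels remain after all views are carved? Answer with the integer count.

126 voxels

start: 7×7×7 = 343 voxels
  1. axis=2 (XY plane), |mask|=37  ⇒  voxels=259
  2. axis=0 (YZ plane), |mask|=24  ⇒  voxels=126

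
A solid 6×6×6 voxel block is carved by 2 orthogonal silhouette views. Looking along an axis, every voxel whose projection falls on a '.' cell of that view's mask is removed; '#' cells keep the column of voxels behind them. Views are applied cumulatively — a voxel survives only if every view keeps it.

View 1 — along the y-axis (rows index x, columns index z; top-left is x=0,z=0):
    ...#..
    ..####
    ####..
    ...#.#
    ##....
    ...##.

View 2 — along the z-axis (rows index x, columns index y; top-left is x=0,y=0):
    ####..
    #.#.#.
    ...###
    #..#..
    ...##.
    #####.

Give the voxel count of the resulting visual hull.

start: 6×6×6 = 216 voxels
[1] y-view keeps 15 columns → grid now 90
[2] z-view keeps 19 columns → grid now 46

remaining voxels: 46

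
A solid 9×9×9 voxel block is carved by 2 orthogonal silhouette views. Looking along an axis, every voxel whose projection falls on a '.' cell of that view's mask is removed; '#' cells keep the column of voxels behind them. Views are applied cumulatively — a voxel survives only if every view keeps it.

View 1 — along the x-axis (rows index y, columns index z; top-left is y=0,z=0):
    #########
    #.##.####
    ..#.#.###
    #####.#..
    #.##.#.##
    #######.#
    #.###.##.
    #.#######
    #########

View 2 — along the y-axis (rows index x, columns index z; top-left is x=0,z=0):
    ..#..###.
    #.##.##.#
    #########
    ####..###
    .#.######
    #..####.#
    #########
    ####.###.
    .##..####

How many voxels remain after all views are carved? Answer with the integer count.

|visual hull| = 437

full grid |V| = 729
[1] x-view keeps 64 columns → grid now 576
[2] y-view keeps 61 columns → grid now 437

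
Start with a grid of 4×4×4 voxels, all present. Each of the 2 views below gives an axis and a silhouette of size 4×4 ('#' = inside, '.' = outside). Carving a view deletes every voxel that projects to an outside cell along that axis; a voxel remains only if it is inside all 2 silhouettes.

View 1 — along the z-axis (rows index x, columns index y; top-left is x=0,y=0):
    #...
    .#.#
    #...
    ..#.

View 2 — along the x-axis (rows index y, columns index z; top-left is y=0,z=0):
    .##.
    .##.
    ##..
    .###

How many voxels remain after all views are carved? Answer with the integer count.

|visual hull| = 11

before carving: 64 voxels (4×4×4)
  1. axis=2 (XY plane), |mask|=5  ⇒  voxels=20
  2. axis=0 (YZ plane), |mask|=9  ⇒  voxels=11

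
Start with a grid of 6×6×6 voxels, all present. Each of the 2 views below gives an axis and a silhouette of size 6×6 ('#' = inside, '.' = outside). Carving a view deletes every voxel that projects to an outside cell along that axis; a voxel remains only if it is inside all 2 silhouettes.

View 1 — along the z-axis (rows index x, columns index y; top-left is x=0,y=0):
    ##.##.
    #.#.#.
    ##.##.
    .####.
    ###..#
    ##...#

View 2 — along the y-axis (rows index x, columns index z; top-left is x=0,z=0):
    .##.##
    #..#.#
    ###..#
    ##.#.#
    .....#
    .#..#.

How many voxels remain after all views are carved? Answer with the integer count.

67 voxels

full grid |V| = 216
[1] z-view keeps 22 columns → grid now 132
[2] y-view keeps 18 columns → grid now 67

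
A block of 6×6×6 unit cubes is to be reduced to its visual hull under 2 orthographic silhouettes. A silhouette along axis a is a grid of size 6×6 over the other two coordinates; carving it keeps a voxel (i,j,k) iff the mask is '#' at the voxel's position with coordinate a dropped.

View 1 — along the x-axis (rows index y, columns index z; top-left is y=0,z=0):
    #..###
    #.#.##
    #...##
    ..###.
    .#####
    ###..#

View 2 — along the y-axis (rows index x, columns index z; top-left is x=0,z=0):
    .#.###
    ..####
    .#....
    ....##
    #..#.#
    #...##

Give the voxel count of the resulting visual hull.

voxel count = 70

start: 6×6×6 = 216 voxels
step 1: project along x, AND mask (23/36) → |grid| = 138
step 2: project along y, AND mask (17/36) → |grid| = 70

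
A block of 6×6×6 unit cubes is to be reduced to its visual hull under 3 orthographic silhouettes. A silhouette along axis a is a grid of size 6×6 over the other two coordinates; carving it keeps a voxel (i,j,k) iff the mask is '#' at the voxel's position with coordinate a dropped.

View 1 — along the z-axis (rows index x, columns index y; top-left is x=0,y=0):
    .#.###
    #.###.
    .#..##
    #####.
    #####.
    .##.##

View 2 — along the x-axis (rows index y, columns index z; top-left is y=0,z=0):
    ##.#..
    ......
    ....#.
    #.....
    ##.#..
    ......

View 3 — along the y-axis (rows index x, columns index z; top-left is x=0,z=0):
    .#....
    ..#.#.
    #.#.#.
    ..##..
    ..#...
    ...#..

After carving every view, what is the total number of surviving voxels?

6 voxels

initial block: 6^3 = 216
[1] z-view keeps 25 columns → grid now 150
[2] x-view keeps 8 columns → grid now 35
[3] y-view keeps 10 columns → grid now 6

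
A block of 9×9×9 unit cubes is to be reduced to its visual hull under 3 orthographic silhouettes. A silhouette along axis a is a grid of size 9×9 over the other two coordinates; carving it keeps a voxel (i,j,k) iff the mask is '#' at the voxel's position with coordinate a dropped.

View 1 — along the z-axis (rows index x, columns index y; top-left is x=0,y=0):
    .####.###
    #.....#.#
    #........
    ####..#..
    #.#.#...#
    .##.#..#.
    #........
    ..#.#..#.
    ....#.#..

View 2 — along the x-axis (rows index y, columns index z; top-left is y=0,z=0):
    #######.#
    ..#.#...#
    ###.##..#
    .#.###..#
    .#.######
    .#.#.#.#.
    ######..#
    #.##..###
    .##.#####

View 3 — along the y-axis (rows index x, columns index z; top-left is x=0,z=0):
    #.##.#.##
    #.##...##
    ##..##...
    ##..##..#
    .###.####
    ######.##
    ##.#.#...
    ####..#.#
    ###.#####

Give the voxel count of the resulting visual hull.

start: 9×9×9 = 729 voxels
  1. axis=2 (XY plane), |mask|=30  ⇒  voxels=270
  2. axis=0 (YZ plane), |mask|=53  ⇒  voxels=191
  3. axis=1 (XZ plane), |mask|=53  ⇒  voxels=134

|visual hull| = 134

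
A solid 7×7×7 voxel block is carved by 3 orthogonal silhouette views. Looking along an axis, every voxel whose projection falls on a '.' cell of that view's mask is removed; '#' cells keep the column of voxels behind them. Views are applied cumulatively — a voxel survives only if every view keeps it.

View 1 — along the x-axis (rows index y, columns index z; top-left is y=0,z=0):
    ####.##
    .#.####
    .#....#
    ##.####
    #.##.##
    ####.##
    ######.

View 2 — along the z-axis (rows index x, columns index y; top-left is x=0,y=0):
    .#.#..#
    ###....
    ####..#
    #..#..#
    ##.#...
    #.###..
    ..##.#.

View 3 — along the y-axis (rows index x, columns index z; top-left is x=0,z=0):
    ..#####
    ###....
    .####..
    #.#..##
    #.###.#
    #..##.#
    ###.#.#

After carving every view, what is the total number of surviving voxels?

73 voxels

initial block: 7^3 = 343
[1] x-view keeps 36 columns → grid now 252
[2] z-view keeps 24 columns → grid now 123
[3] y-view keeps 30 columns → grid now 73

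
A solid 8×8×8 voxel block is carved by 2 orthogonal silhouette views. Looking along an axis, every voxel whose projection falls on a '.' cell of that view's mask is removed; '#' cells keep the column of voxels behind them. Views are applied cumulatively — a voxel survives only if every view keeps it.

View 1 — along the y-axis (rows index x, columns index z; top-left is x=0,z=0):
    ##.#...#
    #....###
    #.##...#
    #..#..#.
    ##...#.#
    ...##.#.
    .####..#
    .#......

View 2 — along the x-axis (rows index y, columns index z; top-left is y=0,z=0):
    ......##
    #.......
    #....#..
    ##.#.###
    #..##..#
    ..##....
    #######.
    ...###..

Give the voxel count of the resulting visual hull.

100 voxels

start: 8×8×8 = 512 voxels
  1. axis=1 (XZ plane), |mask|=28  ⇒  voxels=224
  2. axis=0 (YZ plane), |mask|=27  ⇒  voxels=100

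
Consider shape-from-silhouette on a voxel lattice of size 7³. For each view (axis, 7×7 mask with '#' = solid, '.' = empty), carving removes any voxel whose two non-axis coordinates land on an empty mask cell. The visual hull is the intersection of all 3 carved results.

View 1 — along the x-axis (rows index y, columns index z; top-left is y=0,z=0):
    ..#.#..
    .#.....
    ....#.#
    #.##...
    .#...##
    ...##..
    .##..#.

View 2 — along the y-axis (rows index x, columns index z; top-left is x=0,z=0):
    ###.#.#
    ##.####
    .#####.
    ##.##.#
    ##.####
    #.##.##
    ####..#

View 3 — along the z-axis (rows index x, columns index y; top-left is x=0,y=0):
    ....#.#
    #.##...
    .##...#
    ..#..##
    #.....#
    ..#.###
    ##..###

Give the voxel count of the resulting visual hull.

|visual hull| = 35

before carving: 343 voxels (7×7×7)
after view 1 [x-axis, 16 of 49 cells solid] → remaining = 112
after view 2 [y-axis, 37 of 49 cells solid] → remaining = 83
after view 3 [z-axis, 22 of 49 cells solid] → remaining = 35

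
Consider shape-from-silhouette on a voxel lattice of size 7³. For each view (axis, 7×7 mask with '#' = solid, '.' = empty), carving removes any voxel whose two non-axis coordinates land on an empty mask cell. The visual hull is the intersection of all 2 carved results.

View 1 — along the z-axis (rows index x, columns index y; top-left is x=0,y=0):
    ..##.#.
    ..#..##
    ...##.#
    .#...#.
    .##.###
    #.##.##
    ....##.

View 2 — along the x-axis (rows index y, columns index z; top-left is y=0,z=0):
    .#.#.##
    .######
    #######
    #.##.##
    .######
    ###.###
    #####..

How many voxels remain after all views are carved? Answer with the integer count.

voxel count = 133

initial block: 7^3 = 343
step 1: project along z, AND mask (23/49) → |grid| = 161
step 2: project along x, AND mask (39/49) → |grid| = 133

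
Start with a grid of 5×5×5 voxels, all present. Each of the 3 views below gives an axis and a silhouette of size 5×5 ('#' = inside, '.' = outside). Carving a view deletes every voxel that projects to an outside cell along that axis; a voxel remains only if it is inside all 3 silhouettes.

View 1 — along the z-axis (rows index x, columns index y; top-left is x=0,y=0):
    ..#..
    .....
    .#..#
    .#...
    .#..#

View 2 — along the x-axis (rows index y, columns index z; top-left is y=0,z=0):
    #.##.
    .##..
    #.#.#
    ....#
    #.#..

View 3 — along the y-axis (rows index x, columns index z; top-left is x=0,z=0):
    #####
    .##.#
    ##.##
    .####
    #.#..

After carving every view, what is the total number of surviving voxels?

start: 5×5×5 = 125 voxels
  1. axis=2 (XY plane), |mask|=6  ⇒  voxels=30
  2. axis=0 (YZ plane), |mask|=11  ⇒  voxels=13
  3. axis=1 (XZ plane), |mask|=18  ⇒  voxels=10

10 voxels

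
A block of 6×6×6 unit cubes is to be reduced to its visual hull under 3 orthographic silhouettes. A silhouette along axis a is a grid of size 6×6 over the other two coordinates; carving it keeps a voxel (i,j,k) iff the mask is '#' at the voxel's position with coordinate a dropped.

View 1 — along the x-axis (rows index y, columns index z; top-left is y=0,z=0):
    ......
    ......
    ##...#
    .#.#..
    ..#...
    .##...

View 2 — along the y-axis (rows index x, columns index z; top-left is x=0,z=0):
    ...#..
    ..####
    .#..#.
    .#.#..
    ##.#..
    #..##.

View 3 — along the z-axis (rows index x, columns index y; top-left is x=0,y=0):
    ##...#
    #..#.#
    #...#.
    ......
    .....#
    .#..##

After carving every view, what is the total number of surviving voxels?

before carving: 216 voxels (6×6×6)
[1] x-view keeps 8 columns → grid now 48
[2] y-view keeps 15 columns → grid now 19
[3] z-view keeps 12 columns → grid now 3

voxel count = 3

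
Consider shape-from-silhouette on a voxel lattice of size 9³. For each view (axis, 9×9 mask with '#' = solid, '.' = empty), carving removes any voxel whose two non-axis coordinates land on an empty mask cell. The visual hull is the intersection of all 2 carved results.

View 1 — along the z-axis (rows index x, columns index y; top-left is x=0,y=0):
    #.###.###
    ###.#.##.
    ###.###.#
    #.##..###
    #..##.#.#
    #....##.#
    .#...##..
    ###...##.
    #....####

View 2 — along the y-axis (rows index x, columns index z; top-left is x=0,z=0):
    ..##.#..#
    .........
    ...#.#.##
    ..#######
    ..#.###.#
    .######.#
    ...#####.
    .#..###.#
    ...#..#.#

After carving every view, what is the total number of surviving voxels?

206 voxels

before carving: 729 voxels (9×9×9)
[1] z-view keeps 48 columns → grid now 432
[2] y-view keeps 40 columns → grid now 206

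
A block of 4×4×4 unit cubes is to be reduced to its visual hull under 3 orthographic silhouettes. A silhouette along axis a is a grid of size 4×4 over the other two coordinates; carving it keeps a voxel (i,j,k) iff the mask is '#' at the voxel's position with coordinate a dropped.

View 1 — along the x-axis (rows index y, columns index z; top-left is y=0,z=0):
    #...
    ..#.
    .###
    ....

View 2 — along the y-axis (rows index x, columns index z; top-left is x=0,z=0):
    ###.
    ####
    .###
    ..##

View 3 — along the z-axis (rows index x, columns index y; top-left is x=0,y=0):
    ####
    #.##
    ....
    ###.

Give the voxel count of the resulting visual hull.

initial block: 4^3 = 64
  1. axis=0 (YZ plane), |mask|=5  ⇒  voxels=20
  2. axis=1 (XZ plane), |mask|=12  ⇒  voxels=16
  3. axis=2 (XY plane), |mask|=10  ⇒  voxels=11

voxel count = 11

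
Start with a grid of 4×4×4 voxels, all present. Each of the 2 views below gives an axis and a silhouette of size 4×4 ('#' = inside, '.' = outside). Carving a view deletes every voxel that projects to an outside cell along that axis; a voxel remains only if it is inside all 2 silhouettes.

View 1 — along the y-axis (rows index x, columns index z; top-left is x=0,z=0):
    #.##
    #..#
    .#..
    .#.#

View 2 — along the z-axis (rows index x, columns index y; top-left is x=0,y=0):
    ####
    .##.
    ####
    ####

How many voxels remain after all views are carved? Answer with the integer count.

before carving: 64 voxels (4×4×4)
  1. axis=1 (XZ plane), |mask|=8  ⇒  voxels=32
  2. axis=2 (XY plane), |mask|=14  ⇒  voxels=28

voxel count = 28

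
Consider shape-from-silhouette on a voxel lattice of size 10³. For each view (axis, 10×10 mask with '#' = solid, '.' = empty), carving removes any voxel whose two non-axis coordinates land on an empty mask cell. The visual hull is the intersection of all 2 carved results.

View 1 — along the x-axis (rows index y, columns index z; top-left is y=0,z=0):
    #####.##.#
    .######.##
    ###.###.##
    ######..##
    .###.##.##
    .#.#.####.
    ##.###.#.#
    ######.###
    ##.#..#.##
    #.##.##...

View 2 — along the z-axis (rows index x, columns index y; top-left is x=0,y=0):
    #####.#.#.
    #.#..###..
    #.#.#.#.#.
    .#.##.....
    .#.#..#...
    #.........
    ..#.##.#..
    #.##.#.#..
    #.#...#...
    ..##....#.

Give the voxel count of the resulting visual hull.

full grid |V| = 1000
after view 1 [x-axis, 72 of 100 cells solid] → remaining = 720
after view 2 [z-axis, 39 of 100 cells solid] → remaining = 294

remaining voxels: 294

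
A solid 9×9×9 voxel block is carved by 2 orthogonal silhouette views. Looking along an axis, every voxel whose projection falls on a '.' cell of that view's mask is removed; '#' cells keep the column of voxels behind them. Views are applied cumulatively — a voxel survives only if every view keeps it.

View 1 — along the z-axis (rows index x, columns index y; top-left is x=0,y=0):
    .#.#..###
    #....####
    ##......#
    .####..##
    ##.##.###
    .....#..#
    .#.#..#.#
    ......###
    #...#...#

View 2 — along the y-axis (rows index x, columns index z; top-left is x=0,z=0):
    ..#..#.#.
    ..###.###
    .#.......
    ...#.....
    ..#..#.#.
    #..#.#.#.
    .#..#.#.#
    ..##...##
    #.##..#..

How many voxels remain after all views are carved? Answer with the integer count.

before carving: 729 voxels (9×9×9)
[1] z-view keeps 38 columns → grid now 342
[2] y-view keeps 30 columns → grid now 123

remaining voxels: 123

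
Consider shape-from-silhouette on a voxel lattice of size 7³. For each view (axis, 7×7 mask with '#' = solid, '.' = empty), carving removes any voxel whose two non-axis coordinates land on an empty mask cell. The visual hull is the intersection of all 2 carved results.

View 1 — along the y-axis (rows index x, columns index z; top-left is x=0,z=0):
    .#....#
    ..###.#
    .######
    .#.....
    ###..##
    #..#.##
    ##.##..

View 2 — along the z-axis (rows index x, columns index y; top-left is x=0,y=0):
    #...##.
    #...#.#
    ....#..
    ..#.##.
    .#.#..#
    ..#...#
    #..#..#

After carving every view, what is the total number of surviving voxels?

full grid |V| = 343
  1. axis=1 (XZ plane), |mask|=26  ⇒  voxels=182
  2. axis=2 (XY plane), |mask|=18  ⇒  voxels=62

remaining voxels: 62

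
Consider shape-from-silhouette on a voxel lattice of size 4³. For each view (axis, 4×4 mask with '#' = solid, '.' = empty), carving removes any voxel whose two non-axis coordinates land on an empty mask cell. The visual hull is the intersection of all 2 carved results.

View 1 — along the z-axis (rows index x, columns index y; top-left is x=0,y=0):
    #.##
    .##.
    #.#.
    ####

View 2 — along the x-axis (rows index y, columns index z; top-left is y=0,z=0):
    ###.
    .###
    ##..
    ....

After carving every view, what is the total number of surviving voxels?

full grid |V| = 64
after view 1 [z-axis, 11 of 16 cells solid] → remaining = 44
after view 2 [x-axis, 8 of 16 cells solid] → remaining = 23

|visual hull| = 23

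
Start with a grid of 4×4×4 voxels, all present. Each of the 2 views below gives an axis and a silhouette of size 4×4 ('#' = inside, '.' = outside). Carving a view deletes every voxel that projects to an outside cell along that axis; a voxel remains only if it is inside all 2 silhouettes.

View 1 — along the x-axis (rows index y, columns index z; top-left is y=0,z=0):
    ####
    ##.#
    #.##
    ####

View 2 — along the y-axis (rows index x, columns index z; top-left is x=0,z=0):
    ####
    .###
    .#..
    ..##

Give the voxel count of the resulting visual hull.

|visual hull| = 34

start: 4×4×4 = 64 voxels
step 1: project along x, AND mask (14/16) → |grid| = 56
step 2: project along y, AND mask (10/16) → |grid| = 34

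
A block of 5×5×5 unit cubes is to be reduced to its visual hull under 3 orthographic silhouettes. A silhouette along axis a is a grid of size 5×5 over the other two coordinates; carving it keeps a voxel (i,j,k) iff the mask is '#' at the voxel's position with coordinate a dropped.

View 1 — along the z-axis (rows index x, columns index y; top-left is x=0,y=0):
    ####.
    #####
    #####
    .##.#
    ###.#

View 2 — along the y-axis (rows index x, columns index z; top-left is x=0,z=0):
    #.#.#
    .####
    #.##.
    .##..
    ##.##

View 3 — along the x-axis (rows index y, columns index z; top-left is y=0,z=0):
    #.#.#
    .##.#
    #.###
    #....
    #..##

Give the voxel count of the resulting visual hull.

remaining voxels: 41

start: 5×5×5 = 125 voxels
  1. axis=2 (XY plane), |mask|=21  ⇒  voxels=105
  2. axis=1 (XZ plane), |mask|=16  ⇒  voxels=69
  3. axis=0 (YZ plane), |mask|=14  ⇒  voxels=41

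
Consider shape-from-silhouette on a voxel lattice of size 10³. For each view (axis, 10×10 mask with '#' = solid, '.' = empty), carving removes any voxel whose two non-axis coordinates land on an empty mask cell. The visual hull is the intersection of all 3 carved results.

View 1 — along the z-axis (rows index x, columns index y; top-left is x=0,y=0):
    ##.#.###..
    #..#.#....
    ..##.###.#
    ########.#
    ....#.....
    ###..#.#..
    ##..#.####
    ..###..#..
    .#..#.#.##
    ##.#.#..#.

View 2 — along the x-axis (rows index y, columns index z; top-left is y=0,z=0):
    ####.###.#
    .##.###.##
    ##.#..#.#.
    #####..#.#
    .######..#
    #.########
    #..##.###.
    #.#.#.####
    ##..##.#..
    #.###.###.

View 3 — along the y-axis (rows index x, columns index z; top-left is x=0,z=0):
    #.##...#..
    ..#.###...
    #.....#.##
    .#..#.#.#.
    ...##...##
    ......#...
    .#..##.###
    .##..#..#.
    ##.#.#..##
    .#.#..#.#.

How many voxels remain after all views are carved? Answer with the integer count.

|visual hull| = 146

full grid |V| = 1000
step 1: project along z, AND mask (51/100) → |grid| = 510
step 2: project along x, AND mask (68/100) → |grid| = 356
step 3: project along y, AND mask (41/100) → |grid| = 146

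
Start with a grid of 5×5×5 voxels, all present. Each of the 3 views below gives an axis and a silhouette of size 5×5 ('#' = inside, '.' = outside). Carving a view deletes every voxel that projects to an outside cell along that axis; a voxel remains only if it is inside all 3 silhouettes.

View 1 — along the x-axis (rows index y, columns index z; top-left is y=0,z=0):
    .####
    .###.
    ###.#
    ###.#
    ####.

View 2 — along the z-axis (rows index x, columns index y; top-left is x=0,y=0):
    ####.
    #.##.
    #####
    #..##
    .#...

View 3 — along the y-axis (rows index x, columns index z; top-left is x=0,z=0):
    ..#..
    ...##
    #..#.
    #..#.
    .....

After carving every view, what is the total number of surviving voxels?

full grid |V| = 125
[1] x-view keeps 19 columns → grid now 95
[2] z-view keeps 16 columns → grid now 61
[3] y-view keeps 7 columns → grid now 18

remaining voxels: 18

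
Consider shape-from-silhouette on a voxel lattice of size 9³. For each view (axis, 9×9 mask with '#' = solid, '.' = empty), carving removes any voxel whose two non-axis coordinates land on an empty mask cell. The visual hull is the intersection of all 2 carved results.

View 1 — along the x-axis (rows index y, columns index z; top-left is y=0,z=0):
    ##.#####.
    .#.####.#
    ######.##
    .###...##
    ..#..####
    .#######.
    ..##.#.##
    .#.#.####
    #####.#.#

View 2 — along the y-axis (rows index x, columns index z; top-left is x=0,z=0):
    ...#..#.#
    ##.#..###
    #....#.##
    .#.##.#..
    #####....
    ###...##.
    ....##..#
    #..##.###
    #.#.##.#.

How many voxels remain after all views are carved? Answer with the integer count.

full grid |V| = 729
  1. axis=0 (YZ plane), |mask|=56  ⇒  voxels=504
  2. axis=1 (XZ plane), |mask|=41  ⇒  voxels=250

voxel count = 250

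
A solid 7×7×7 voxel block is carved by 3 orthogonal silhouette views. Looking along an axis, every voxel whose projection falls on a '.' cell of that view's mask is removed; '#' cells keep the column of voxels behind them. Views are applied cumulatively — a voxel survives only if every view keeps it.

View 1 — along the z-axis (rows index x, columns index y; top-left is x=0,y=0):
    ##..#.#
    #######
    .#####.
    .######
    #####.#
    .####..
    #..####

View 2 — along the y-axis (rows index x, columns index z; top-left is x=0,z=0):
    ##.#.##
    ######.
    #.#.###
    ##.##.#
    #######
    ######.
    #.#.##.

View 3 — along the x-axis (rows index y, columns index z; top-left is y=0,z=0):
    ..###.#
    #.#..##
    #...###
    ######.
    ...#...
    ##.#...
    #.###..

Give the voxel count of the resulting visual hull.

full grid |V| = 343
carve view 1 (along z, XY-mask fill 37/49): 259 voxels remain
carve view 2 (along y, XZ-mask fill 38/49): 203 voxels remain
carve view 3 (along x, YZ-mask fill 26/49): 106 voxels remain

remaining voxels: 106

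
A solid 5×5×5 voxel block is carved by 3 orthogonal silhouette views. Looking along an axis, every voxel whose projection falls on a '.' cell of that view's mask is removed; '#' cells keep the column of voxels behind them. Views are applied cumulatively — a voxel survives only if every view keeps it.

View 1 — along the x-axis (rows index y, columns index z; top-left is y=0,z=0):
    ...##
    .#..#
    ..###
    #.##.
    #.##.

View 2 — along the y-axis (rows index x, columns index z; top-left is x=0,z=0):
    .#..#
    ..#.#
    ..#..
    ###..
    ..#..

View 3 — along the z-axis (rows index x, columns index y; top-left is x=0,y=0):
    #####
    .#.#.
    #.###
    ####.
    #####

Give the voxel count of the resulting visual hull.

remaining voxels: 16

start: 5×5×5 = 125 voxels
carve view 1 (along x, YZ-mask fill 13/25): 65 voxels remain
carve view 2 (along y, XZ-mask fill 9/25): 22 voxels remain
carve view 3 (along z, XY-mask fill 20/25): 16 voxels remain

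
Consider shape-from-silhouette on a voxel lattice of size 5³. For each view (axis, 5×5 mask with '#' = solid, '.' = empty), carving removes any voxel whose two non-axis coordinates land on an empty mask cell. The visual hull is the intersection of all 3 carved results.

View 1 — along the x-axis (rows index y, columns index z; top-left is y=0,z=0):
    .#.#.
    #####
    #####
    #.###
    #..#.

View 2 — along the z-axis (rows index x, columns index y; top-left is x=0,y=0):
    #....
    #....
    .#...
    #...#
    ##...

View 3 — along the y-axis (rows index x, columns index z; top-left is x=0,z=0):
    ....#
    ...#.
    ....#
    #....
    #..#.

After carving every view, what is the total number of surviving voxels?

|visual hull| = 6

initial block: 5^3 = 125
  1. axis=0 (YZ plane), |mask|=18  ⇒  voxels=90
  2. axis=2 (XY plane), |mask|=7  ⇒  voxels=20
  3. axis=1 (XZ plane), |mask|=6  ⇒  voxels=6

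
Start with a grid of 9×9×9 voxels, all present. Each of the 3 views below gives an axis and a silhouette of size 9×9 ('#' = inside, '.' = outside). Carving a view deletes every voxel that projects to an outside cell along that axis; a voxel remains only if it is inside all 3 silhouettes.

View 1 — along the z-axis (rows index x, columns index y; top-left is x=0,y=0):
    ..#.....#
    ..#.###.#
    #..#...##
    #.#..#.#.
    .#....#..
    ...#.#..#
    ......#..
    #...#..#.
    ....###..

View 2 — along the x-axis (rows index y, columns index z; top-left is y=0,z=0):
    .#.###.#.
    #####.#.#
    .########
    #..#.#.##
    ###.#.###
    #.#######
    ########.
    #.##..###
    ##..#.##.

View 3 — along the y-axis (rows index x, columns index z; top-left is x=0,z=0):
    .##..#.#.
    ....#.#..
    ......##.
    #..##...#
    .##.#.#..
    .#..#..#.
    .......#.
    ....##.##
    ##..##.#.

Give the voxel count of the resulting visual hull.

start: 9×9×9 = 729 voxels
  1. axis=2 (XY plane), |mask|=27  ⇒  voxels=243
  2. axis=0 (YZ plane), |mask|=59  ⇒  voxels=179
  3. axis=1 (XZ plane), |mask|=29  ⇒  voxels=70

70 voxels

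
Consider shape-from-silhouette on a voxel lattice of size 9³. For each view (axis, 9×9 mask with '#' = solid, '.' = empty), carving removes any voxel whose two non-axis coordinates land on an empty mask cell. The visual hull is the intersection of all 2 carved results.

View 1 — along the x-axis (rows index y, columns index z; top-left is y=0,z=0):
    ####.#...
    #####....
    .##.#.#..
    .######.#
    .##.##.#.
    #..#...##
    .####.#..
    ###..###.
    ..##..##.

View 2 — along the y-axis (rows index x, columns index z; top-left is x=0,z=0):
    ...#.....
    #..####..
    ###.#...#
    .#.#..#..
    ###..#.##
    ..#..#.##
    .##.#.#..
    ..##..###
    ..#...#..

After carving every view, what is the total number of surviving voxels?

voxel count = 184

initial block: 9^3 = 729
carve view 1 (along x, YZ-mask fill 45/81): 405 voxels remain
carve view 2 (along y, XZ-mask fill 35/81): 184 voxels remain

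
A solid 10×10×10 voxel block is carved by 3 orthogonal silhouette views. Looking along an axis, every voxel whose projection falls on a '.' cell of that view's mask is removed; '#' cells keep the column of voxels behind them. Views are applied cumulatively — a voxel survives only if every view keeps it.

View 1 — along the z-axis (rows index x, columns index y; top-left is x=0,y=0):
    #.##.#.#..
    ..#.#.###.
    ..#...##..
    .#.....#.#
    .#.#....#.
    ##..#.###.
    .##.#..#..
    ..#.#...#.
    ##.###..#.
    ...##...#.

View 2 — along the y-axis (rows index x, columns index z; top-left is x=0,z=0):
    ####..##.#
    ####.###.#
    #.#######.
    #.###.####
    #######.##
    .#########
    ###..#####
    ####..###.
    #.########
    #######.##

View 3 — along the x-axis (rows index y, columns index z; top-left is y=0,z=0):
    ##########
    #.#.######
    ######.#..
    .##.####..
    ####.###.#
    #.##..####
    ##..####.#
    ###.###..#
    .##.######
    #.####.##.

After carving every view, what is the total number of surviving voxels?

full grid |V| = 1000
V1 z: intersect with XY mask (41 set) -- 410 left
V2 y: intersect with XZ mask (82 set) -- 338 left
V3 x: intersect with YZ mask (75 set) -- 258 left

remaining voxels: 258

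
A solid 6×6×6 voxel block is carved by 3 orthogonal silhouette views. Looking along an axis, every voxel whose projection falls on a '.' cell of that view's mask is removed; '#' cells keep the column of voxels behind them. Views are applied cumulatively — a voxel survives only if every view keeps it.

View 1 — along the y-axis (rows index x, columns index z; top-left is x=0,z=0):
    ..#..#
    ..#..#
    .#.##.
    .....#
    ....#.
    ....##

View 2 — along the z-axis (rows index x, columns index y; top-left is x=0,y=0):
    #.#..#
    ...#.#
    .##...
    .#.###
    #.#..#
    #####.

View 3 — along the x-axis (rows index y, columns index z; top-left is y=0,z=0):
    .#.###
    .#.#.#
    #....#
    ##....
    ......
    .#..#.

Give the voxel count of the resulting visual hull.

|visual hull| = 11

before carving: 216 voxels (6×6×6)
carve view 1 (along y, XZ-mask fill 11/36): 66 voxels remain
carve view 2 (along z, XY-mask fill 19/36): 33 voxels remain
carve view 3 (along x, YZ-mask fill 13/36): 11 voxels remain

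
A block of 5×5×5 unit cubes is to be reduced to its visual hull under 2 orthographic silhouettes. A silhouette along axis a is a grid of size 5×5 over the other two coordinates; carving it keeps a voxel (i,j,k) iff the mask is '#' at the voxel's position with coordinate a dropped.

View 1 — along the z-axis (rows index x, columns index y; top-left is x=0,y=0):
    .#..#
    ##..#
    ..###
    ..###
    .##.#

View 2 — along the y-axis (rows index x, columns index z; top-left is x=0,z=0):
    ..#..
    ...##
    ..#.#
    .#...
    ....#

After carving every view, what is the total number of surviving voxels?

20 voxels

initial block: 5^3 = 125
step 1: project along z, AND mask (14/25) → |grid| = 70
step 2: project along y, AND mask (7/25) → |grid| = 20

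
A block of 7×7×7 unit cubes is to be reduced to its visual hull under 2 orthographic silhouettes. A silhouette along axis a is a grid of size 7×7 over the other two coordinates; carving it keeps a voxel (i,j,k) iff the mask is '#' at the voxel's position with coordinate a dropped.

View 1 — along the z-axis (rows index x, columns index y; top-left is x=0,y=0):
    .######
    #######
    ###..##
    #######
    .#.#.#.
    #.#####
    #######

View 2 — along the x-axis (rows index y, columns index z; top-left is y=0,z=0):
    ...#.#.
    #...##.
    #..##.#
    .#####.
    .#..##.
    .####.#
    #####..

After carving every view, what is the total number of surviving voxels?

162 voxels

start: 7×7×7 = 343 voxels
[1] z-view keeps 41 columns → grid now 287
[2] x-view keeps 27 columns → grid now 162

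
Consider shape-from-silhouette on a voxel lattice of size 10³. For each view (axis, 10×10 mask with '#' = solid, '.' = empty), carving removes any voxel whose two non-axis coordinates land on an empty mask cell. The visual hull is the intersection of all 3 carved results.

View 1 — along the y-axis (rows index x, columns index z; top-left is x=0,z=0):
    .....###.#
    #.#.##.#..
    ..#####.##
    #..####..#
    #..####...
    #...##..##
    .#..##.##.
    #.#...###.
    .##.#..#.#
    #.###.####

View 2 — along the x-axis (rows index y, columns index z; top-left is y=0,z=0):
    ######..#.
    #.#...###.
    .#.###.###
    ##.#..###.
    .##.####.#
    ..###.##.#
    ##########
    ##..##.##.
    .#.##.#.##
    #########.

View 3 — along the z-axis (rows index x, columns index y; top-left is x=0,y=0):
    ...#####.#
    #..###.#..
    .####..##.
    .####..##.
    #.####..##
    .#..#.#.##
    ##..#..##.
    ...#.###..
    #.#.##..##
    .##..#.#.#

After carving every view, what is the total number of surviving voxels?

before carving: 1000 voxels (10×10×10)
step 1: project along y, AND mask (55/100) → |grid| = 550
step 2: project along x, AND mask (69/100) → |grid| = 376
step 3: project along z, AND mask (55/100) → |grid| = 203

voxel count = 203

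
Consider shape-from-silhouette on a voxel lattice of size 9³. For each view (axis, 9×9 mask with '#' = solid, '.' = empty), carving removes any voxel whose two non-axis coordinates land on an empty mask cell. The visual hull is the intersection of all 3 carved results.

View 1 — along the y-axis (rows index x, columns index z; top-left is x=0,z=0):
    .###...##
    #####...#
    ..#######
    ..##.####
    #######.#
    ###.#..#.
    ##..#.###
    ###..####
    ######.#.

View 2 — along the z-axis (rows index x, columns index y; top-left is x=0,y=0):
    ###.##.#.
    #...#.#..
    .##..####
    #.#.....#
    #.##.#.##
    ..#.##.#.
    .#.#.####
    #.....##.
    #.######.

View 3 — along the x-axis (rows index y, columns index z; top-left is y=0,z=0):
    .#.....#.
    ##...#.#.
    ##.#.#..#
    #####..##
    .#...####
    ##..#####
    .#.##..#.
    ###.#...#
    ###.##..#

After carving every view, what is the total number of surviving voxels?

initial block: 9^3 = 729
  1. axis=1 (XZ plane), |mask|=57  ⇒  voxels=513
  2. axis=2 (XY plane), |mask|=44  ⇒  voxels=282
  3. axis=0 (YZ plane), |mask|=45  ⇒  voxels=151

remaining voxels: 151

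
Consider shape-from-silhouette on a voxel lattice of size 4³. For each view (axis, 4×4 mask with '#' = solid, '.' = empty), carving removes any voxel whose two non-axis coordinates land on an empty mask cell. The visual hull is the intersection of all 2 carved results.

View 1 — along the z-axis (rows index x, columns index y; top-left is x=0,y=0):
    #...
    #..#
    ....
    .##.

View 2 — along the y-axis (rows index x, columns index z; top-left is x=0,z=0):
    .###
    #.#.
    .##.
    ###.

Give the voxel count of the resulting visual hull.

start: 4×4×4 = 64 voxels
carve view 1 (along z, XY-mask fill 5/16): 20 voxels remain
carve view 2 (along y, XZ-mask fill 10/16): 13 voxels remain

13 voxels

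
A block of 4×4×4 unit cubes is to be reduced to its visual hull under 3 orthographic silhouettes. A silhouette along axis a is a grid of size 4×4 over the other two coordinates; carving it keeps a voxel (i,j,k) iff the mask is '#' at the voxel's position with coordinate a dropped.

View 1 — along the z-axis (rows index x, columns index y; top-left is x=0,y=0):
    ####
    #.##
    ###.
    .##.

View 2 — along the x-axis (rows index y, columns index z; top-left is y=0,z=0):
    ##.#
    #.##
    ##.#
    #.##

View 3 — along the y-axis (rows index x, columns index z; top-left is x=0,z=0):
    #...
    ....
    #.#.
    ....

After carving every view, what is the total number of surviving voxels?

8 voxels

before carving: 64 voxels (4×4×4)
carve view 1 (along z, XY-mask fill 12/16): 48 voxels remain
carve view 2 (along x, YZ-mask fill 12/16): 36 voxels remain
carve view 3 (along y, XZ-mask fill 3/16): 8 voxels remain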